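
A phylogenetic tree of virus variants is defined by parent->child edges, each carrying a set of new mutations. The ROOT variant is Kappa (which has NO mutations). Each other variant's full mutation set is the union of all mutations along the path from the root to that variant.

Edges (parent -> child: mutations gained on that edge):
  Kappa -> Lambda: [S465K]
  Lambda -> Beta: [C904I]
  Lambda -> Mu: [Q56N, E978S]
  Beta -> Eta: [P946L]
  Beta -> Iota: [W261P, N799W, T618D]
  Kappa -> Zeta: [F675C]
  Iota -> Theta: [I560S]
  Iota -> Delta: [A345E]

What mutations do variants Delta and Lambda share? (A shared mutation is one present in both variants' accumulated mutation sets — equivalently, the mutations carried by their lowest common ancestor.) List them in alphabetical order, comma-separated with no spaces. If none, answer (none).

Accumulating mutations along path to Delta:
  At Kappa: gained [] -> total []
  At Lambda: gained ['S465K'] -> total ['S465K']
  At Beta: gained ['C904I'] -> total ['C904I', 'S465K']
  At Iota: gained ['W261P', 'N799W', 'T618D'] -> total ['C904I', 'N799W', 'S465K', 'T618D', 'W261P']
  At Delta: gained ['A345E'] -> total ['A345E', 'C904I', 'N799W', 'S465K', 'T618D', 'W261P']
Mutations(Delta) = ['A345E', 'C904I', 'N799W', 'S465K', 'T618D', 'W261P']
Accumulating mutations along path to Lambda:
  At Kappa: gained [] -> total []
  At Lambda: gained ['S465K'] -> total ['S465K']
Mutations(Lambda) = ['S465K']
Intersection: ['A345E', 'C904I', 'N799W', 'S465K', 'T618D', 'W261P'] ∩ ['S465K'] = ['S465K']

Answer: S465K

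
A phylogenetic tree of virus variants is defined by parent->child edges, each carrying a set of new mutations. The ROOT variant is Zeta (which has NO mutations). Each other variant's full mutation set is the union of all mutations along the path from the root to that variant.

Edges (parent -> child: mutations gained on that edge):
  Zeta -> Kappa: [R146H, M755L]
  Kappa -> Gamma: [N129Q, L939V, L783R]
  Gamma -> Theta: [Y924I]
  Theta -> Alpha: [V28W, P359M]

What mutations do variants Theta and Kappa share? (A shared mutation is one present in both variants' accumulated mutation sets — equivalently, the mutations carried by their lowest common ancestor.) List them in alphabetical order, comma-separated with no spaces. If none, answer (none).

Accumulating mutations along path to Theta:
  At Zeta: gained [] -> total []
  At Kappa: gained ['R146H', 'M755L'] -> total ['M755L', 'R146H']
  At Gamma: gained ['N129Q', 'L939V', 'L783R'] -> total ['L783R', 'L939V', 'M755L', 'N129Q', 'R146H']
  At Theta: gained ['Y924I'] -> total ['L783R', 'L939V', 'M755L', 'N129Q', 'R146H', 'Y924I']
Mutations(Theta) = ['L783R', 'L939V', 'M755L', 'N129Q', 'R146H', 'Y924I']
Accumulating mutations along path to Kappa:
  At Zeta: gained [] -> total []
  At Kappa: gained ['R146H', 'M755L'] -> total ['M755L', 'R146H']
Mutations(Kappa) = ['M755L', 'R146H']
Intersection: ['L783R', 'L939V', 'M755L', 'N129Q', 'R146H', 'Y924I'] ∩ ['M755L', 'R146H'] = ['M755L', 'R146H']

Answer: M755L,R146H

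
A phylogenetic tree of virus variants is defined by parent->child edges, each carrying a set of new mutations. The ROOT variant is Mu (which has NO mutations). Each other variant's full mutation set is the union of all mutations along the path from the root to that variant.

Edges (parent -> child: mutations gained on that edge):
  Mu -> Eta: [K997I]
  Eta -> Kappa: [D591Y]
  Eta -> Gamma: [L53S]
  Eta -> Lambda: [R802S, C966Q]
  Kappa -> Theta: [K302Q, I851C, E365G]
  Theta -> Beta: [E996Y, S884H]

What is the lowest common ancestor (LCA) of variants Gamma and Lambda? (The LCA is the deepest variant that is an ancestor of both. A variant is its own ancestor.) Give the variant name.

Answer: Eta

Derivation:
Path from root to Gamma: Mu -> Eta -> Gamma
  ancestors of Gamma: {Mu, Eta, Gamma}
Path from root to Lambda: Mu -> Eta -> Lambda
  ancestors of Lambda: {Mu, Eta, Lambda}
Common ancestors: {Mu, Eta}
Walk up from Lambda: Lambda (not in ancestors of Gamma), Eta (in ancestors of Gamma), Mu (in ancestors of Gamma)
Deepest common ancestor (LCA) = Eta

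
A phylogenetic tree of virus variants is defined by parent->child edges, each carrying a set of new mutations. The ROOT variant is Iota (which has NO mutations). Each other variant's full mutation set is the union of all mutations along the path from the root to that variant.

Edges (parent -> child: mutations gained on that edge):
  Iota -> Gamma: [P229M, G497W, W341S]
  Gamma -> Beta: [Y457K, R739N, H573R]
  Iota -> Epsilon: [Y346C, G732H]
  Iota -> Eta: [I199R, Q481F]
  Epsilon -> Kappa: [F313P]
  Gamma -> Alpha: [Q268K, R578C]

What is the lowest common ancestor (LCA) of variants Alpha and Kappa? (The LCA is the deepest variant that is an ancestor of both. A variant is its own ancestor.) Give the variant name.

Path from root to Alpha: Iota -> Gamma -> Alpha
  ancestors of Alpha: {Iota, Gamma, Alpha}
Path from root to Kappa: Iota -> Epsilon -> Kappa
  ancestors of Kappa: {Iota, Epsilon, Kappa}
Common ancestors: {Iota}
Walk up from Kappa: Kappa (not in ancestors of Alpha), Epsilon (not in ancestors of Alpha), Iota (in ancestors of Alpha)
Deepest common ancestor (LCA) = Iota

Answer: Iota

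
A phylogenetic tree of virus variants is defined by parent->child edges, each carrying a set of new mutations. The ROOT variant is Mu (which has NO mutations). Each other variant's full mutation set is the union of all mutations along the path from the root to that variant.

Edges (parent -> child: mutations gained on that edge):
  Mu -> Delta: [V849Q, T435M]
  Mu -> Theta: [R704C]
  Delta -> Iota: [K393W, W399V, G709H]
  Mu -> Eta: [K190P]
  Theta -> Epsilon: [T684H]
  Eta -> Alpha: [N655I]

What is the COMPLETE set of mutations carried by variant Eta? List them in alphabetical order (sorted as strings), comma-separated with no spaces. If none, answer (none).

Answer: K190P

Derivation:
At Mu: gained [] -> total []
At Eta: gained ['K190P'] -> total ['K190P']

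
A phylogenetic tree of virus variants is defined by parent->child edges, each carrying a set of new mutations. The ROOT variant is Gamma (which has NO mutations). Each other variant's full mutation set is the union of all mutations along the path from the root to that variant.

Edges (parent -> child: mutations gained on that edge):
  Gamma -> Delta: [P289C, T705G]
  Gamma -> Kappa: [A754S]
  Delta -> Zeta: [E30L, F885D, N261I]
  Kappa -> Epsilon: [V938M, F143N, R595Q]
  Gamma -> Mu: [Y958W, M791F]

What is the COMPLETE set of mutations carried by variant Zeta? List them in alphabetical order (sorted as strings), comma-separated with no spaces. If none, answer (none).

At Gamma: gained [] -> total []
At Delta: gained ['P289C', 'T705G'] -> total ['P289C', 'T705G']
At Zeta: gained ['E30L', 'F885D', 'N261I'] -> total ['E30L', 'F885D', 'N261I', 'P289C', 'T705G']

Answer: E30L,F885D,N261I,P289C,T705G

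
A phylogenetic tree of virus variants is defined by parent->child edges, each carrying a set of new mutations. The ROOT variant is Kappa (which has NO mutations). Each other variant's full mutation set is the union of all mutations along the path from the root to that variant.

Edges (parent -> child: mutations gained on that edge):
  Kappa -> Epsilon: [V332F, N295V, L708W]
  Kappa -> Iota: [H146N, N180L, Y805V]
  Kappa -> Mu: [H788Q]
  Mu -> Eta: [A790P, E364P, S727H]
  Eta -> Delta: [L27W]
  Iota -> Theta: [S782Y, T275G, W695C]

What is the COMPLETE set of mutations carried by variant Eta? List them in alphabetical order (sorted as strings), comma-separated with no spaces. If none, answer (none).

At Kappa: gained [] -> total []
At Mu: gained ['H788Q'] -> total ['H788Q']
At Eta: gained ['A790P', 'E364P', 'S727H'] -> total ['A790P', 'E364P', 'H788Q', 'S727H']

Answer: A790P,E364P,H788Q,S727H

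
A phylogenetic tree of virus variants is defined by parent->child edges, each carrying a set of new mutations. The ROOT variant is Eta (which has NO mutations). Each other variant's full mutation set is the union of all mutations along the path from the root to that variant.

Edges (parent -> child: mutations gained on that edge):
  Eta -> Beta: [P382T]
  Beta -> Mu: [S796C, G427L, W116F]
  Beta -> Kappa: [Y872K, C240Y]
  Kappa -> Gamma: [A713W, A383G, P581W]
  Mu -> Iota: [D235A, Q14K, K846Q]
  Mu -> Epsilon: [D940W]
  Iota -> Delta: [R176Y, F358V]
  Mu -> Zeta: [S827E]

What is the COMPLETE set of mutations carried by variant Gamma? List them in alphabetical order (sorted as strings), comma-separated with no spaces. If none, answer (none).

At Eta: gained [] -> total []
At Beta: gained ['P382T'] -> total ['P382T']
At Kappa: gained ['Y872K', 'C240Y'] -> total ['C240Y', 'P382T', 'Y872K']
At Gamma: gained ['A713W', 'A383G', 'P581W'] -> total ['A383G', 'A713W', 'C240Y', 'P382T', 'P581W', 'Y872K']

Answer: A383G,A713W,C240Y,P382T,P581W,Y872K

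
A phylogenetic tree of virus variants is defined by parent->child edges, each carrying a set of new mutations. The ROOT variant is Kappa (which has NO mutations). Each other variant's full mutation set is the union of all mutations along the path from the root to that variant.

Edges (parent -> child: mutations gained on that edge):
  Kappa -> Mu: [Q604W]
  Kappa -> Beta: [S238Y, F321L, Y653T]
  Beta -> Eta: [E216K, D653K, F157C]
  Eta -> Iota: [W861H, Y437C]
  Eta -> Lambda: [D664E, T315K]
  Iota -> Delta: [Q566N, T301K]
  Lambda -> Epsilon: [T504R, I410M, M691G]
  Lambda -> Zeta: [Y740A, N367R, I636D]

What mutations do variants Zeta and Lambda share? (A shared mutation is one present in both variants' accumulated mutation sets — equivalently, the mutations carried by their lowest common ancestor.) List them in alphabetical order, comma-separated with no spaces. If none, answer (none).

Answer: D653K,D664E,E216K,F157C,F321L,S238Y,T315K,Y653T

Derivation:
Accumulating mutations along path to Zeta:
  At Kappa: gained [] -> total []
  At Beta: gained ['S238Y', 'F321L', 'Y653T'] -> total ['F321L', 'S238Y', 'Y653T']
  At Eta: gained ['E216K', 'D653K', 'F157C'] -> total ['D653K', 'E216K', 'F157C', 'F321L', 'S238Y', 'Y653T']
  At Lambda: gained ['D664E', 'T315K'] -> total ['D653K', 'D664E', 'E216K', 'F157C', 'F321L', 'S238Y', 'T315K', 'Y653T']
  At Zeta: gained ['Y740A', 'N367R', 'I636D'] -> total ['D653K', 'D664E', 'E216K', 'F157C', 'F321L', 'I636D', 'N367R', 'S238Y', 'T315K', 'Y653T', 'Y740A']
Mutations(Zeta) = ['D653K', 'D664E', 'E216K', 'F157C', 'F321L', 'I636D', 'N367R', 'S238Y', 'T315K', 'Y653T', 'Y740A']
Accumulating mutations along path to Lambda:
  At Kappa: gained [] -> total []
  At Beta: gained ['S238Y', 'F321L', 'Y653T'] -> total ['F321L', 'S238Y', 'Y653T']
  At Eta: gained ['E216K', 'D653K', 'F157C'] -> total ['D653K', 'E216K', 'F157C', 'F321L', 'S238Y', 'Y653T']
  At Lambda: gained ['D664E', 'T315K'] -> total ['D653K', 'D664E', 'E216K', 'F157C', 'F321L', 'S238Y', 'T315K', 'Y653T']
Mutations(Lambda) = ['D653K', 'D664E', 'E216K', 'F157C', 'F321L', 'S238Y', 'T315K', 'Y653T']
Intersection: ['D653K', 'D664E', 'E216K', 'F157C', 'F321L', 'I636D', 'N367R', 'S238Y', 'T315K', 'Y653T', 'Y740A'] ∩ ['D653K', 'D664E', 'E216K', 'F157C', 'F321L', 'S238Y', 'T315K', 'Y653T'] = ['D653K', 'D664E', 'E216K', 'F157C', 'F321L', 'S238Y', 'T315K', 'Y653T']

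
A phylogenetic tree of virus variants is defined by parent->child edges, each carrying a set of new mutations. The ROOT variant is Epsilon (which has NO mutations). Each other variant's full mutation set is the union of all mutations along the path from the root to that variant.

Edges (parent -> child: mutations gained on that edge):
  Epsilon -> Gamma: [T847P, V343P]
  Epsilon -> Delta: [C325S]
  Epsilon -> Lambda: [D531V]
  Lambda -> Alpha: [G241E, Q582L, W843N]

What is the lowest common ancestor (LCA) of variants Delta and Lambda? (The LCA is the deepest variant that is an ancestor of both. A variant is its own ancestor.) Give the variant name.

Answer: Epsilon

Derivation:
Path from root to Delta: Epsilon -> Delta
  ancestors of Delta: {Epsilon, Delta}
Path from root to Lambda: Epsilon -> Lambda
  ancestors of Lambda: {Epsilon, Lambda}
Common ancestors: {Epsilon}
Walk up from Lambda: Lambda (not in ancestors of Delta), Epsilon (in ancestors of Delta)
Deepest common ancestor (LCA) = Epsilon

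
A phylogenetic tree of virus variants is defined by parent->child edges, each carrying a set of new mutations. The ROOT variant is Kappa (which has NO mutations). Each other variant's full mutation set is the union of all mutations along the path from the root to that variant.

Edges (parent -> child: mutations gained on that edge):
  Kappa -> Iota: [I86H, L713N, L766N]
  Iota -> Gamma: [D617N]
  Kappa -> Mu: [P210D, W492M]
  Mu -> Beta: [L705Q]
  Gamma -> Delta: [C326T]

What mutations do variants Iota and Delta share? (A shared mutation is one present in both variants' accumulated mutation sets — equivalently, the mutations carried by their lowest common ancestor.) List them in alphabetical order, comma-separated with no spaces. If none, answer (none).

Accumulating mutations along path to Iota:
  At Kappa: gained [] -> total []
  At Iota: gained ['I86H', 'L713N', 'L766N'] -> total ['I86H', 'L713N', 'L766N']
Mutations(Iota) = ['I86H', 'L713N', 'L766N']
Accumulating mutations along path to Delta:
  At Kappa: gained [] -> total []
  At Iota: gained ['I86H', 'L713N', 'L766N'] -> total ['I86H', 'L713N', 'L766N']
  At Gamma: gained ['D617N'] -> total ['D617N', 'I86H', 'L713N', 'L766N']
  At Delta: gained ['C326T'] -> total ['C326T', 'D617N', 'I86H', 'L713N', 'L766N']
Mutations(Delta) = ['C326T', 'D617N', 'I86H', 'L713N', 'L766N']
Intersection: ['I86H', 'L713N', 'L766N'] ∩ ['C326T', 'D617N', 'I86H', 'L713N', 'L766N'] = ['I86H', 'L713N', 'L766N']

Answer: I86H,L713N,L766N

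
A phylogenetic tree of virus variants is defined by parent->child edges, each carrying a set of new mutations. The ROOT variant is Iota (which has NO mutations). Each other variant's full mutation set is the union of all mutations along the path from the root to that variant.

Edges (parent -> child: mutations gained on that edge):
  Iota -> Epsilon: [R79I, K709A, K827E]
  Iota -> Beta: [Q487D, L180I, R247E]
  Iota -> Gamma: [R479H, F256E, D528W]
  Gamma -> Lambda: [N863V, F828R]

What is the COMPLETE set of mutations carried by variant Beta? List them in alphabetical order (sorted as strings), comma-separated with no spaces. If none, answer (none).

Answer: L180I,Q487D,R247E

Derivation:
At Iota: gained [] -> total []
At Beta: gained ['Q487D', 'L180I', 'R247E'] -> total ['L180I', 'Q487D', 'R247E']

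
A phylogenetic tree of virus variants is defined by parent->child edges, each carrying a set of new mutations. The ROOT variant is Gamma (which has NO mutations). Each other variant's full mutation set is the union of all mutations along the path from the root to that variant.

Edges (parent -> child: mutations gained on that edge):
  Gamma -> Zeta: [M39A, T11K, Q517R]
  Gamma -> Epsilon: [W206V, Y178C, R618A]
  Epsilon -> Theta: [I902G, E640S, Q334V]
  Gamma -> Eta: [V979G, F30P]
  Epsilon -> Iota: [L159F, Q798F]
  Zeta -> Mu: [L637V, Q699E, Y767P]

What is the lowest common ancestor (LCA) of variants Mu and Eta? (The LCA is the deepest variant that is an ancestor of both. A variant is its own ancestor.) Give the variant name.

Answer: Gamma

Derivation:
Path from root to Mu: Gamma -> Zeta -> Mu
  ancestors of Mu: {Gamma, Zeta, Mu}
Path from root to Eta: Gamma -> Eta
  ancestors of Eta: {Gamma, Eta}
Common ancestors: {Gamma}
Walk up from Eta: Eta (not in ancestors of Mu), Gamma (in ancestors of Mu)
Deepest common ancestor (LCA) = Gamma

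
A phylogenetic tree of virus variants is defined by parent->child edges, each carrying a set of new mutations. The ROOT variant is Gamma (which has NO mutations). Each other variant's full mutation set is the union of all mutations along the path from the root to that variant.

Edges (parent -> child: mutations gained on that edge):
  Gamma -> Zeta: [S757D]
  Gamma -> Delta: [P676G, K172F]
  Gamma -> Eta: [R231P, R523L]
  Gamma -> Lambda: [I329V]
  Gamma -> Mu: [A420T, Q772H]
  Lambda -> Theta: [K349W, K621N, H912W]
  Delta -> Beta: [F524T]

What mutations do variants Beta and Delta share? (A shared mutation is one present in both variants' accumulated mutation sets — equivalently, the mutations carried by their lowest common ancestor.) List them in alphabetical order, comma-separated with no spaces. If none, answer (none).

Accumulating mutations along path to Beta:
  At Gamma: gained [] -> total []
  At Delta: gained ['P676G', 'K172F'] -> total ['K172F', 'P676G']
  At Beta: gained ['F524T'] -> total ['F524T', 'K172F', 'P676G']
Mutations(Beta) = ['F524T', 'K172F', 'P676G']
Accumulating mutations along path to Delta:
  At Gamma: gained [] -> total []
  At Delta: gained ['P676G', 'K172F'] -> total ['K172F', 'P676G']
Mutations(Delta) = ['K172F', 'P676G']
Intersection: ['F524T', 'K172F', 'P676G'] ∩ ['K172F', 'P676G'] = ['K172F', 'P676G']

Answer: K172F,P676G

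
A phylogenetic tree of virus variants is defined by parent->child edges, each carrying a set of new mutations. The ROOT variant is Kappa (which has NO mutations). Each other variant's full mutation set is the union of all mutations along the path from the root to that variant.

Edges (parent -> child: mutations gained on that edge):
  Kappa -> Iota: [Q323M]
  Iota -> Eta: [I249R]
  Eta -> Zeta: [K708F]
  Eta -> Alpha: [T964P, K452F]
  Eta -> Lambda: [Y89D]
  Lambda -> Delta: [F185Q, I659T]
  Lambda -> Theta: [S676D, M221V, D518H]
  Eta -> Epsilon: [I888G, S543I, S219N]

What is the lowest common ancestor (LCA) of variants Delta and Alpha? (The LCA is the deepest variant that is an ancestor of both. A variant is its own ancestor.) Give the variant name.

Path from root to Delta: Kappa -> Iota -> Eta -> Lambda -> Delta
  ancestors of Delta: {Kappa, Iota, Eta, Lambda, Delta}
Path from root to Alpha: Kappa -> Iota -> Eta -> Alpha
  ancestors of Alpha: {Kappa, Iota, Eta, Alpha}
Common ancestors: {Kappa, Iota, Eta}
Walk up from Alpha: Alpha (not in ancestors of Delta), Eta (in ancestors of Delta), Iota (in ancestors of Delta), Kappa (in ancestors of Delta)
Deepest common ancestor (LCA) = Eta

Answer: Eta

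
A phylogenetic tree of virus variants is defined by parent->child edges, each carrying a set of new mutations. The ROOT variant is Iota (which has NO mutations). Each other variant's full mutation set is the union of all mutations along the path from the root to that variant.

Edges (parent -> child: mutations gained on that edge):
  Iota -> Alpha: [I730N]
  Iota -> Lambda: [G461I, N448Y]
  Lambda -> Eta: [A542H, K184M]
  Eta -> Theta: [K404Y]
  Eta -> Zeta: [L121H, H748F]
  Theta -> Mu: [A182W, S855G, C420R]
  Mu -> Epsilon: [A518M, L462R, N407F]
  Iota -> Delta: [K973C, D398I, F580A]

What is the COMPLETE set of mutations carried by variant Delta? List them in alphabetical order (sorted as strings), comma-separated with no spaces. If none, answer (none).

At Iota: gained [] -> total []
At Delta: gained ['K973C', 'D398I', 'F580A'] -> total ['D398I', 'F580A', 'K973C']

Answer: D398I,F580A,K973C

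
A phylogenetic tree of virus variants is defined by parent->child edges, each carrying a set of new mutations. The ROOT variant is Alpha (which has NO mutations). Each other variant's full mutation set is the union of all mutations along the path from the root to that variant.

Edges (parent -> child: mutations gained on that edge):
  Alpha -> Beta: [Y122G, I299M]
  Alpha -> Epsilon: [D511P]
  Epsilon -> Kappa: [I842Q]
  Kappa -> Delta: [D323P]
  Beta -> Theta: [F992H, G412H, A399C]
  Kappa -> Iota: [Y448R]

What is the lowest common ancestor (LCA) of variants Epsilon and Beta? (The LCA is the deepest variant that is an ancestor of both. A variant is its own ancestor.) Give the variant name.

Answer: Alpha

Derivation:
Path from root to Epsilon: Alpha -> Epsilon
  ancestors of Epsilon: {Alpha, Epsilon}
Path from root to Beta: Alpha -> Beta
  ancestors of Beta: {Alpha, Beta}
Common ancestors: {Alpha}
Walk up from Beta: Beta (not in ancestors of Epsilon), Alpha (in ancestors of Epsilon)
Deepest common ancestor (LCA) = Alpha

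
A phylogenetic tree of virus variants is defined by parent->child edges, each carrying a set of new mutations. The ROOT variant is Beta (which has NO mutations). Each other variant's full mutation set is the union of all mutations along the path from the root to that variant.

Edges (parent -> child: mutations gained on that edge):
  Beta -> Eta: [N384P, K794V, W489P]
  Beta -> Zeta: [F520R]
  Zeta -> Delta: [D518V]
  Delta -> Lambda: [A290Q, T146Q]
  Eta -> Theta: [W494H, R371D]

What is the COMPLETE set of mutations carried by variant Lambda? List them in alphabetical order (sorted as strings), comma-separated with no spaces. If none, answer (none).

Answer: A290Q,D518V,F520R,T146Q

Derivation:
At Beta: gained [] -> total []
At Zeta: gained ['F520R'] -> total ['F520R']
At Delta: gained ['D518V'] -> total ['D518V', 'F520R']
At Lambda: gained ['A290Q', 'T146Q'] -> total ['A290Q', 'D518V', 'F520R', 'T146Q']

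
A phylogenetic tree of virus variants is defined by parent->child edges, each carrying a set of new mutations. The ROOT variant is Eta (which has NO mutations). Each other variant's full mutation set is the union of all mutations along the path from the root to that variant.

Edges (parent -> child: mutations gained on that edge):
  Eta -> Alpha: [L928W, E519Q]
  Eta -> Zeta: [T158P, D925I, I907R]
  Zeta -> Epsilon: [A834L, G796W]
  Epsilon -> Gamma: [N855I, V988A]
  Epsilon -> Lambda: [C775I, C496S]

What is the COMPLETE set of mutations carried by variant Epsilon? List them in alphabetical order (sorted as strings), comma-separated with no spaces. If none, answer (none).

At Eta: gained [] -> total []
At Zeta: gained ['T158P', 'D925I', 'I907R'] -> total ['D925I', 'I907R', 'T158P']
At Epsilon: gained ['A834L', 'G796W'] -> total ['A834L', 'D925I', 'G796W', 'I907R', 'T158P']

Answer: A834L,D925I,G796W,I907R,T158P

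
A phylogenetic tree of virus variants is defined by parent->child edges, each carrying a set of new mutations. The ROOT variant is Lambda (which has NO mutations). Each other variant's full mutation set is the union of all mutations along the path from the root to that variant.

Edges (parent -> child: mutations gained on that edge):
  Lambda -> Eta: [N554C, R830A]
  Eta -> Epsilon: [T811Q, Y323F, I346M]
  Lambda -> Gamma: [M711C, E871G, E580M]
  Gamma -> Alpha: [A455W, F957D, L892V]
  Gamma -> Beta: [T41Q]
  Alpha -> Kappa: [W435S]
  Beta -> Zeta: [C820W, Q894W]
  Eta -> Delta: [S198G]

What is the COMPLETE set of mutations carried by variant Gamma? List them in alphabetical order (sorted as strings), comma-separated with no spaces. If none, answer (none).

Answer: E580M,E871G,M711C

Derivation:
At Lambda: gained [] -> total []
At Gamma: gained ['M711C', 'E871G', 'E580M'] -> total ['E580M', 'E871G', 'M711C']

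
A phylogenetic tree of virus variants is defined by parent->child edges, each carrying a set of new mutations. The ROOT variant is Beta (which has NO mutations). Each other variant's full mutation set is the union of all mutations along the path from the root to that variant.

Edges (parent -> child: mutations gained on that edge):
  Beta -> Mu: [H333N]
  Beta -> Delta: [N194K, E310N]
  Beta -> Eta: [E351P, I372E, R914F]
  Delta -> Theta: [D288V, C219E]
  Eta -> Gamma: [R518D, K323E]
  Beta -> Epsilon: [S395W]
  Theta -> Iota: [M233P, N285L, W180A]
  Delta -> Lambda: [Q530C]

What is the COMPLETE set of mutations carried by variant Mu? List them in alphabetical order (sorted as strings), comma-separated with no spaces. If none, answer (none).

Answer: H333N

Derivation:
At Beta: gained [] -> total []
At Mu: gained ['H333N'] -> total ['H333N']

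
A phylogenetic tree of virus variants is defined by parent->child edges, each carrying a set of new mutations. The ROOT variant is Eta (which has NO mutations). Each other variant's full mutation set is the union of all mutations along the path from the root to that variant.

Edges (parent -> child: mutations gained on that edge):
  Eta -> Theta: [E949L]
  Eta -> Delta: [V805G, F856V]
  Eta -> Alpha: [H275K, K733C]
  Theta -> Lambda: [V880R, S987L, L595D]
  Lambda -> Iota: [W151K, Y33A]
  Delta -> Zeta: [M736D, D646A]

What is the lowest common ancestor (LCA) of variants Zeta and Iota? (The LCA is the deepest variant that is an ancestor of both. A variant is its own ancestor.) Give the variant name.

Path from root to Zeta: Eta -> Delta -> Zeta
  ancestors of Zeta: {Eta, Delta, Zeta}
Path from root to Iota: Eta -> Theta -> Lambda -> Iota
  ancestors of Iota: {Eta, Theta, Lambda, Iota}
Common ancestors: {Eta}
Walk up from Iota: Iota (not in ancestors of Zeta), Lambda (not in ancestors of Zeta), Theta (not in ancestors of Zeta), Eta (in ancestors of Zeta)
Deepest common ancestor (LCA) = Eta

Answer: Eta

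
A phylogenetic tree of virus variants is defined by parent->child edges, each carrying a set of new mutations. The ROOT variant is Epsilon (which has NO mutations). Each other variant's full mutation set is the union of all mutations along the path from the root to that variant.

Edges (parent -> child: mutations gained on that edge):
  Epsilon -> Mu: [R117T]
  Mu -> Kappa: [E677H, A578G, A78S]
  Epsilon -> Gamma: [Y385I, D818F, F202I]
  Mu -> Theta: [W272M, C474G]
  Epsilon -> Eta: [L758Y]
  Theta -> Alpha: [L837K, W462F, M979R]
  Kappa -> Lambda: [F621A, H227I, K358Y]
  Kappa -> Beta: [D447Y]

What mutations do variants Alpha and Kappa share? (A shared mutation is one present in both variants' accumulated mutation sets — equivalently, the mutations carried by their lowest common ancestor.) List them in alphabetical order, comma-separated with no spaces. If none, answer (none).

Accumulating mutations along path to Alpha:
  At Epsilon: gained [] -> total []
  At Mu: gained ['R117T'] -> total ['R117T']
  At Theta: gained ['W272M', 'C474G'] -> total ['C474G', 'R117T', 'W272M']
  At Alpha: gained ['L837K', 'W462F', 'M979R'] -> total ['C474G', 'L837K', 'M979R', 'R117T', 'W272M', 'W462F']
Mutations(Alpha) = ['C474G', 'L837K', 'M979R', 'R117T', 'W272M', 'W462F']
Accumulating mutations along path to Kappa:
  At Epsilon: gained [] -> total []
  At Mu: gained ['R117T'] -> total ['R117T']
  At Kappa: gained ['E677H', 'A578G', 'A78S'] -> total ['A578G', 'A78S', 'E677H', 'R117T']
Mutations(Kappa) = ['A578G', 'A78S', 'E677H', 'R117T']
Intersection: ['C474G', 'L837K', 'M979R', 'R117T', 'W272M', 'W462F'] ∩ ['A578G', 'A78S', 'E677H', 'R117T'] = ['R117T']

Answer: R117T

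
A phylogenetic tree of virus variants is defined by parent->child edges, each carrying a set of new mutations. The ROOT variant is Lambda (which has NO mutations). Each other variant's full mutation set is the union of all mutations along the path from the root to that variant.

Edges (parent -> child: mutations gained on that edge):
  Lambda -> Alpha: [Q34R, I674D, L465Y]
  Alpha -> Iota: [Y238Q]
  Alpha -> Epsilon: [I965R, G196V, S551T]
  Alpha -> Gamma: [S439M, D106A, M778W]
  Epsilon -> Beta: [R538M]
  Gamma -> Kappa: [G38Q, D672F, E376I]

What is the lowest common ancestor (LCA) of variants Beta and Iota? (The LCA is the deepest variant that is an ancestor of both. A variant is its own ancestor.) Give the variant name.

Path from root to Beta: Lambda -> Alpha -> Epsilon -> Beta
  ancestors of Beta: {Lambda, Alpha, Epsilon, Beta}
Path from root to Iota: Lambda -> Alpha -> Iota
  ancestors of Iota: {Lambda, Alpha, Iota}
Common ancestors: {Lambda, Alpha}
Walk up from Iota: Iota (not in ancestors of Beta), Alpha (in ancestors of Beta), Lambda (in ancestors of Beta)
Deepest common ancestor (LCA) = Alpha

Answer: Alpha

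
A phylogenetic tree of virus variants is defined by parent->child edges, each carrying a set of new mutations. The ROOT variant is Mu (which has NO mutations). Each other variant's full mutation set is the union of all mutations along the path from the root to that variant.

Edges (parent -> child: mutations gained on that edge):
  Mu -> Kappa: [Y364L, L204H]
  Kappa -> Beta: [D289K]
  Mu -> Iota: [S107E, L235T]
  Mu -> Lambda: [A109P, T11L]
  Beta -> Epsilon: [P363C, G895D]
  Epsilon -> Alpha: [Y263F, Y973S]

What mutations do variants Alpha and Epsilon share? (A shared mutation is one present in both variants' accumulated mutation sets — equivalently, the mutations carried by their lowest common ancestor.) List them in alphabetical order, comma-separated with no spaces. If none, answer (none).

Answer: D289K,G895D,L204H,P363C,Y364L

Derivation:
Accumulating mutations along path to Alpha:
  At Mu: gained [] -> total []
  At Kappa: gained ['Y364L', 'L204H'] -> total ['L204H', 'Y364L']
  At Beta: gained ['D289K'] -> total ['D289K', 'L204H', 'Y364L']
  At Epsilon: gained ['P363C', 'G895D'] -> total ['D289K', 'G895D', 'L204H', 'P363C', 'Y364L']
  At Alpha: gained ['Y263F', 'Y973S'] -> total ['D289K', 'G895D', 'L204H', 'P363C', 'Y263F', 'Y364L', 'Y973S']
Mutations(Alpha) = ['D289K', 'G895D', 'L204H', 'P363C', 'Y263F', 'Y364L', 'Y973S']
Accumulating mutations along path to Epsilon:
  At Mu: gained [] -> total []
  At Kappa: gained ['Y364L', 'L204H'] -> total ['L204H', 'Y364L']
  At Beta: gained ['D289K'] -> total ['D289K', 'L204H', 'Y364L']
  At Epsilon: gained ['P363C', 'G895D'] -> total ['D289K', 'G895D', 'L204H', 'P363C', 'Y364L']
Mutations(Epsilon) = ['D289K', 'G895D', 'L204H', 'P363C', 'Y364L']
Intersection: ['D289K', 'G895D', 'L204H', 'P363C', 'Y263F', 'Y364L', 'Y973S'] ∩ ['D289K', 'G895D', 'L204H', 'P363C', 'Y364L'] = ['D289K', 'G895D', 'L204H', 'P363C', 'Y364L']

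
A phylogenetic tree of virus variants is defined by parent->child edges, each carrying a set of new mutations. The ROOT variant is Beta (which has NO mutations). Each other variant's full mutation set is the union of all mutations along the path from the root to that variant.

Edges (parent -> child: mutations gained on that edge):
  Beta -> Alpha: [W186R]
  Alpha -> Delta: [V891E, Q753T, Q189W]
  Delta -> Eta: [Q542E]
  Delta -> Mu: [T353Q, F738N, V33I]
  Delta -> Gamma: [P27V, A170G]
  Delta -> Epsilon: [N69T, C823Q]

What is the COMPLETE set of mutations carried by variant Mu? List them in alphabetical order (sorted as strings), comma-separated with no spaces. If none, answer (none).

Answer: F738N,Q189W,Q753T,T353Q,V33I,V891E,W186R

Derivation:
At Beta: gained [] -> total []
At Alpha: gained ['W186R'] -> total ['W186R']
At Delta: gained ['V891E', 'Q753T', 'Q189W'] -> total ['Q189W', 'Q753T', 'V891E', 'W186R']
At Mu: gained ['T353Q', 'F738N', 'V33I'] -> total ['F738N', 'Q189W', 'Q753T', 'T353Q', 'V33I', 'V891E', 'W186R']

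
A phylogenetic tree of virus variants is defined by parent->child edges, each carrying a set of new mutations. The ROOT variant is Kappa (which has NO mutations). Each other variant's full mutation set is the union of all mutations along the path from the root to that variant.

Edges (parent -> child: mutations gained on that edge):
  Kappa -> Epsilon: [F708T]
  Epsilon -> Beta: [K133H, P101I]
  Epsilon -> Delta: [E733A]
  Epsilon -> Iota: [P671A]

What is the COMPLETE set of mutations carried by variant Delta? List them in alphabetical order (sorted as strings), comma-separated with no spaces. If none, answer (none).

At Kappa: gained [] -> total []
At Epsilon: gained ['F708T'] -> total ['F708T']
At Delta: gained ['E733A'] -> total ['E733A', 'F708T']

Answer: E733A,F708T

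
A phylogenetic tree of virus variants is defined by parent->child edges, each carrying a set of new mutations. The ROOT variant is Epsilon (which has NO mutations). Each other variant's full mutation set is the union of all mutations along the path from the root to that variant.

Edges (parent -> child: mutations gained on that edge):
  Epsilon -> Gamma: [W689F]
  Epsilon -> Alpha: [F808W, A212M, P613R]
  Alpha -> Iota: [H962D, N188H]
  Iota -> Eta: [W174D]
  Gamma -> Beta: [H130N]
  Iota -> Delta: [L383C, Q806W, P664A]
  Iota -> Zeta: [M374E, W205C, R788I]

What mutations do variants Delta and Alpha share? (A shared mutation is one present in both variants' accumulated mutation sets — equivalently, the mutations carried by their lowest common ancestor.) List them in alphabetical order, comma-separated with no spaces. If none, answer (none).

Accumulating mutations along path to Delta:
  At Epsilon: gained [] -> total []
  At Alpha: gained ['F808W', 'A212M', 'P613R'] -> total ['A212M', 'F808W', 'P613R']
  At Iota: gained ['H962D', 'N188H'] -> total ['A212M', 'F808W', 'H962D', 'N188H', 'P613R']
  At Delta: gained ['L383C', 'Q806W', 'P664A'] -> total ['A212M', 'F808W', 'H962D', 'L383C', 'N188H', 'P613R', 'P664A', 'Q806W']
Mutations(Delta) = ['A212M', 'F808W', 'H962D', 'L383C', 'N188H', 'P613R', 'P664A', 'Q806W']
Accumulating mutations along path to Alpha:
  At Epsilon: gained [] -> total []
  At Alpha: gained ['F808W', 'A212M', 'P613R'] -> total ['A212M', 'F808W', 'P613R']
Mutations(Alpha) = ['A212M', 'F808W', 'P613R']
Intersection: ['A212M', 'F808W', 'H962D', 'L383C', 'N188H', 'P613R', 'P664A', 'Q806W'] ∩ ['A212M', 'F808W', 'P613R'] = ['A212M', 'F808W', 'P613R']

Answer: A212M,F808W,P613R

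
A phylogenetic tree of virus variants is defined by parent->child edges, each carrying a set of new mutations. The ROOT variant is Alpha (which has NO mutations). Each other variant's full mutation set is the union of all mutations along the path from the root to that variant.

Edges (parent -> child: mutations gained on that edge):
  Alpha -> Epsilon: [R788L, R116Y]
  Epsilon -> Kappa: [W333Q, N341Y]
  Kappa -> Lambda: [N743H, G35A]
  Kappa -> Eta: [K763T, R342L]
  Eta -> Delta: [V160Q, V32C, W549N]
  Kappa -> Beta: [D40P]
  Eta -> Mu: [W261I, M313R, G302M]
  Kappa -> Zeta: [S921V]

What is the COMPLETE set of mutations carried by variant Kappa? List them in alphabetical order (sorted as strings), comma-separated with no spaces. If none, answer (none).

Answer: N341Y,R116Y,R788L,W333Q

Derivation:
At Alpha: gained [] -> total []
At Epsilon: gained ['R788L', 'R116Y'] -> total ['R116Y', 'R788L']
At Kappa: gained ['W333Q', 'N341Y'] -> total ['N341Y', 'R116Y', 'R788L', 'W333Q']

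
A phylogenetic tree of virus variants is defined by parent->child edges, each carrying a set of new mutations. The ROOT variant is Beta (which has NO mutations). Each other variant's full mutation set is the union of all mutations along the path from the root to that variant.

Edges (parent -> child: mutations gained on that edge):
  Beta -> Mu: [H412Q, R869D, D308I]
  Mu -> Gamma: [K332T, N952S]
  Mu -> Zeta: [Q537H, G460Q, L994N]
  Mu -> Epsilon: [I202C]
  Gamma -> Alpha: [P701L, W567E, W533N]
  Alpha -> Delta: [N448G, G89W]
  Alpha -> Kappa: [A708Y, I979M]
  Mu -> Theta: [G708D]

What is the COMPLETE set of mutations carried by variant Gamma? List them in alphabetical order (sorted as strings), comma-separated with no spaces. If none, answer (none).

At Beta: gained [] -> total []
At Mu: gained ['H412Q', 'R869D', 'D308I'] -> total ['D308I', 'H412Q', 'R869D']
At Gamma: gained ['K332T', 'N952S'] -> total ['D308I', 'H412Q', 'K332T', 'N952S', 'R869D']

Answer: D308I,H412Q,K332T,N952S,R869D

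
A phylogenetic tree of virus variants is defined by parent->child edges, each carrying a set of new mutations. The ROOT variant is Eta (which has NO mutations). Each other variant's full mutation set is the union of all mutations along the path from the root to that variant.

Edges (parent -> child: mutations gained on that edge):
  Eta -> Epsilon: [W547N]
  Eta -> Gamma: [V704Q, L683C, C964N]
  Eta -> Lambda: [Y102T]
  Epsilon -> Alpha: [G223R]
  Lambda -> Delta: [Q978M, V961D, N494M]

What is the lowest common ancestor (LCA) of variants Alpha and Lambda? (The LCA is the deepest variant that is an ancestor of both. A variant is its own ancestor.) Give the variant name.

Answer: Eta

Derivation:
Path from root to Alpha: Eta -> Epsilon -> Alpha
  ancestors of Alpha: {Eta, Epsilon, Alpha}
Path from root to Lambda: Eta -> Lambda
  ancestors of Lambda: {Eta, Lambda}
Common ancestors: {Eta}
Walk up from Lambda: Lambda (not in ancestors of Alpha), Eta (in ancestors of Alpha)
Deepest common ancestor (LCA) = Eta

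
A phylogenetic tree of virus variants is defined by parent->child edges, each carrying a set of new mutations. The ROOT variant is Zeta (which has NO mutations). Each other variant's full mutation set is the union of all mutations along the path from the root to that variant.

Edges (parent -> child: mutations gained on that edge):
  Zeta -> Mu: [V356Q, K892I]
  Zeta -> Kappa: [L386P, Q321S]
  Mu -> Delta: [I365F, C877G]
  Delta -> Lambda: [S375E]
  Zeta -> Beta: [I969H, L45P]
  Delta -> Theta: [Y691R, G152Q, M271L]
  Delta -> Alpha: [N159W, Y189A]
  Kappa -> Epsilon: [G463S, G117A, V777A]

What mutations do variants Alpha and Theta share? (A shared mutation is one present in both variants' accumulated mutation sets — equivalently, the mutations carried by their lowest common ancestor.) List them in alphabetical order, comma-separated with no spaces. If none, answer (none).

Accumulating mutations along path to Alpha:
  At Zeta: gained [] -> total []
  At Mu: gained ['V356Q', 'K892I'] -> total ['K892I', 'V356Q']
  At Delta: gained ['I365F', 'C877G'] -> total ['C877G', 'I365F', 'K892I', 'V356Q']
  At Alpha: gained ['N159W', 'Y189A'] -> total ['C877G', 'I365F', 'K892I', 'N159W', 'V356Q', 'Y189A']
Mutations(Alpha) = ['C877G', 'I365F', 'K892I', 'N159W', 'V356Q', 'Y189A']
Accumulating mutations along path to Theta:
  At Zeta: gained [] -> total []
  At Mu: gained ['V356Q', 'K892I'] -> total ['K892I', 'V356Q']
  At Delta: gained ['I365F', 'C877G'] -> total ['C877G', 'I365F', 'K892I', 'V356Q']
  At Theta: gained ['Y691R', 'G152Q', 'M271L'] -> total ['C877G', 'G152Q', 'I365F', 'K892I', 'M271L', 'V356Q', 'Y691R']
Mutations(Theta) = ['C877G', 'G152Q', 'I365F', 'K892I', 'M271L', 'V356Q', 'Y691R']
Intersection: ['C877G', 'I365F', 'K892I', 'N159W', 'V356Q', 'Y189A'] ∩ ['C877G', 'G152Q', 'I365F', 'K892I', 'M271L', 'V356Q', 'Y691R'] = ['C877G', 'I365F', 'K892I', 'V356Q']

Answer: C877G,I365F,K892I,V356Q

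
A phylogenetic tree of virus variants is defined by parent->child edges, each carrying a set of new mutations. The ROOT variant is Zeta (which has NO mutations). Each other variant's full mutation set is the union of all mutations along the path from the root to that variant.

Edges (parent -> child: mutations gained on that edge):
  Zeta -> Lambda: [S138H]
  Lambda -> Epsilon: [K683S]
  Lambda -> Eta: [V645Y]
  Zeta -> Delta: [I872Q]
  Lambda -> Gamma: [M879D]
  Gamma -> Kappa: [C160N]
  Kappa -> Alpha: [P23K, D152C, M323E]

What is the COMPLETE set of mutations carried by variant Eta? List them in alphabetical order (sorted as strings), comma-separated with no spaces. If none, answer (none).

Answer: S138H,V645Y

Derivation:
At Zeta: gained [] -> total []
At Lambda: gained ['S138H'] -> total ['S138H']
At Eta: gained ['V645Y'] -> total ['S138H', 'V645Y']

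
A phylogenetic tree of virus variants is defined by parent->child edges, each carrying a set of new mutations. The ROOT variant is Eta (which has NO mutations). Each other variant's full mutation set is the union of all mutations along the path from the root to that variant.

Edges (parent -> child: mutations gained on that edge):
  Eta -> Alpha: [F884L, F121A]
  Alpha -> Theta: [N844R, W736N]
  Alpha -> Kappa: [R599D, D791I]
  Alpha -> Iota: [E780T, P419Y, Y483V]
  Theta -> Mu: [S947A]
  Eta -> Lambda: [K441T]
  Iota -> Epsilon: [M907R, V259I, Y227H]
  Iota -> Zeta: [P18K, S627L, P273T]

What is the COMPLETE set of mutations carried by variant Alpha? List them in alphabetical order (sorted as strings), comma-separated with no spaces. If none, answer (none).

Answer: F121A,F884L

Derivation:
At Eta: gained [] -> total []
At Alpha: gained ['F884L', 'F121A'] -> total ['F121A', 'F884L']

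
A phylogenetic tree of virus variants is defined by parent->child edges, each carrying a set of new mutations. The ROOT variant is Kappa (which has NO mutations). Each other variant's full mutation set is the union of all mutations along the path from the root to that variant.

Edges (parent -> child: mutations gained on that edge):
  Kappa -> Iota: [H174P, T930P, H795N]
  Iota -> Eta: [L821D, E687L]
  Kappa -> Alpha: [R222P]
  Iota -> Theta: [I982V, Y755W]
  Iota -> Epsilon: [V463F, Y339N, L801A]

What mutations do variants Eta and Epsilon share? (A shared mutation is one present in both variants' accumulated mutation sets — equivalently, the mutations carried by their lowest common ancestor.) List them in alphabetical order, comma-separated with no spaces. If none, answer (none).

Accumulating mutations along path to Eta:
  At Kappa: gained [] -> total []
  At Iota: gained ['H174P', 'T930P', 'H795N'] -> total ['H174P', 'H795N', 'T930P']
  At Eta: gained ['L821D', 'E687L'] -> total ['E687L', 'H174P', 'H795N', 'L821D', 'T930P']
Mutations(Eta) = ['E687L', 'H174P', 'H795N', 'L821D', 'T930P']
Accumulating mutations along path to Epsilon:
  At Kappa: gained [] -> total []
  At Iota: gained ['H174P', 'T930P', 'H795N'] -> total ['H174P', 'H795N', 'T930P']
  At Epsilon: gained ['V463F', 'Y339N', 'L801A'] -> total ['H174P', 'H795N', 'L801A', 'T930P', 'V463F', 'Y339N']
Mutations(Epsilon) = ['H174P', 'H795N', 'L801A', 'T930P', 'V463F', 'Y339N']
Intersection: ['E687L', 'H174P', 'H795N', 'L821D', 'T930P'] ∩ ['H174P', 'H795N', 'L801A', 'T930P', 'V463F', 'Y339N'] = ['H174P', 'H795N', 'T930P']

Answer: H174P,H795N,T930P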